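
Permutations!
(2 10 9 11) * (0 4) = (0 4)(2 10 9 11) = [4, 1, 10, 3, 0, 5, 6, 7, 8, 11, 9, 2]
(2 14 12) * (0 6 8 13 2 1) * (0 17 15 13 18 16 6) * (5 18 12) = (1 17 15 13 2 14 5 18 16 6 8 12) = [0, 17, 14, 3, 4, 18, 8, 7, 12, 9, 10, 11, 1, 2, 5, 13, 6, 15, 16]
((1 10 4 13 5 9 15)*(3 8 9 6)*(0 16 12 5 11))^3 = (0 5 8 1 13 16 6 9 10 11 12 3 15 4)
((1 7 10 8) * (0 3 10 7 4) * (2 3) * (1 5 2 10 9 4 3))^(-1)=((0 10 8 5 2 1 3 9 4))^(-1)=(0 4 9 3 1 2 5 8 10)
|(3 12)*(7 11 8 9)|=|(3 12)(7 11 8 9)|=4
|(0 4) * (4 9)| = |(0 9 4)| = 3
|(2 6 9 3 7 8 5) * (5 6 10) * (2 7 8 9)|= |(2 10 5 7 9 3 8 6)|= 8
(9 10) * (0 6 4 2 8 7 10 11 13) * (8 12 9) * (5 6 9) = (0 9 11 13)(2 12 5 6 4)(7 10 8) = [9, 1, 12, 3, 2, 6, 4, 10, 7, 11, 8, 13, 5, 0]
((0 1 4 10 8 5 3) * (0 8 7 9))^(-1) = ((0 1 4 10 7 9)(3 8 5))^(-1) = (0 9 7 10 4 1)(3 5 8)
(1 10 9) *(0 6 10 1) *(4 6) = (0 4 6 10 9) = [4, 1, 2, 3, 6, 5, 10, 7, 8, 0, 9]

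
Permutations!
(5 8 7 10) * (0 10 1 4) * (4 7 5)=(0 10 4)(1 7)(5 8)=[10, 7, 2, 3, 0, 8, 6, 1, 5, 9, 4]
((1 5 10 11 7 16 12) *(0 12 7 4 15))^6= (16)(0 4 10 1)(5 12 15 11)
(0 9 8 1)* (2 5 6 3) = (0 9 8 1)(2 5 6 3) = [9, 0, 5, 2, 4, 6, 3, 7, 1, 8]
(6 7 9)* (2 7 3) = (2 7 9 6 3) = [0, 1, 7, 2, 4, 5, 3, 9, 8, 6]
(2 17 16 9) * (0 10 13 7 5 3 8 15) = [10, 1, 17, 8, 4, 3, 6, 5, 15, 2, 13, 11, 12, 7, 14, 0, 9, 16] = (0 10 13 7 5 3 8 15)(2 17 16 9)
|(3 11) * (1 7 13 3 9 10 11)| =12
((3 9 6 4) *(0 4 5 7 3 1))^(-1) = (0 1 4)(3 7 5 6 9)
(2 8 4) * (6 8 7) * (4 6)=(2 7 4)(6 8)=[0, 1, 7, 3, 2, 5, 8, 4, 6]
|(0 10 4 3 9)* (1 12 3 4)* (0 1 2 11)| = 4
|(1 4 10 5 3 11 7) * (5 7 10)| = 7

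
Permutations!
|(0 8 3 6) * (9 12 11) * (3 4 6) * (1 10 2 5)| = |(0 8 4 6)(1 10 2 5)(9 12 11)| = 12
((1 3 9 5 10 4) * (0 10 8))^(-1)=((0 10 4 1 3 9 5 8))^(-1)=(0 8 5 9 3 1 4 10)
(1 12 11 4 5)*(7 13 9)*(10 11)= (1 12 10 11 4 5)(7 13 9)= [0, 12, 2, 3, 5, 1, 6, 13, 8, 7, 11, 4, 10, 9]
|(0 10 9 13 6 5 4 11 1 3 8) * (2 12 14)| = 33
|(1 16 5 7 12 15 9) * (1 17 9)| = 6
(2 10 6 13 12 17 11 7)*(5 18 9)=(2 10 6 13 12 17 11 7)(5 18 9)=[0, 1, 10, 3, 4, 18, 13, 2, 8, 5, 6, 7, 17, 12, 14, 15, 16, 11, 9]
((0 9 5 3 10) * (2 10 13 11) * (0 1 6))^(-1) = (0 6 1 10 2 11 13 3 5 9)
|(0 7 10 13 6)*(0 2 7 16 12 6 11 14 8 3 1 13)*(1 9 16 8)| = 20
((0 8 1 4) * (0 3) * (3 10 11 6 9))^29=((0 8 1 4 10 11 6 9 3))^29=(0 1 10 6 3 8 4 11 9)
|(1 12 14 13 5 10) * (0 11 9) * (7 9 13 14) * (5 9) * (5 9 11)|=|(14)(0 5 10 1 12 7 9)(11 13)|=14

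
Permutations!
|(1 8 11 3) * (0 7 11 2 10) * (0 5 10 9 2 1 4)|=|(0 7 11 3 4)(1 8)(2 9)(5 10)|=10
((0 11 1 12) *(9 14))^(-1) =((0 11 1 12)(9 14))^(-1) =(0 12 1 11)(9 14)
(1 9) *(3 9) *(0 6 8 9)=(0 6 8 9 1 3)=[6, 3, 2, 0, 4, 5, 8, 7, 9, 1]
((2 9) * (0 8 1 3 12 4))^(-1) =((0 8 1 3 12 4)(2 9))^(-1) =(0 4 12 3 1 8)(2 9)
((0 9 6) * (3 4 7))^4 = (0 9 6)(3 4 7)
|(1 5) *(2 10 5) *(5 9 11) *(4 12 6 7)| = 12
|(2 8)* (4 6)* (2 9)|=|(2 8 9)(4 6)|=6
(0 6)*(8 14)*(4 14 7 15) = (0 6)(4 14 8 7 15) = [6, 1, 2, 3, 14, 5, 0, 15, 7, 9, 10, 11, 12, 13, 8, 4]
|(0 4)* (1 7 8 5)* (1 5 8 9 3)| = 4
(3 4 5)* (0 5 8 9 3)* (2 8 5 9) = [9, 1, 8, 4, 5, 0, 6, 7, 2, 3] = (0 9 3 4 5)(2 8)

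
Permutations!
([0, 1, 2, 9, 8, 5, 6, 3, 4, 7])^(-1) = (3 7 9)(4 8)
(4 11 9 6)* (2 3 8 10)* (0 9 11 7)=(11)(0 9 6 4 7)(2 3 8 10)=[9, 1, 3, 8, 7, 5, 4, 0, 10, 6, 2, 11]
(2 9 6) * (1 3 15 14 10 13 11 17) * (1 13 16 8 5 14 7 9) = (1 3 15 7 9 6 2)(5 14 10 16 8)(11 17 13) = [0, 3, 1, 15, 4, 14, 2, 9, 5, 6, 16, 17, 12, 11, 10, 7, 8, 13]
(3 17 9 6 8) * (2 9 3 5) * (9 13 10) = (2 13 10 9 6 8 5)(3 17) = [0, 1, 13, 17, 4, 2, 8, 7, 5, 6, 9, 11, 12, 10, 14, 15, 16, 3]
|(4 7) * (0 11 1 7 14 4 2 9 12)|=|(0 11 1 7 2 9 12)(4 14)|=14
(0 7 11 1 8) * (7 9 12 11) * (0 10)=[9, 8, 2, 3, 4, 5, 6, 7, 10, 12, 0, 1, 11]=(0 9 12 11 1 8 10)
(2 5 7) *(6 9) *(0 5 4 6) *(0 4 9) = [5, 1, 9, 3, 6, 7, 0, 2, 8, 4] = (0 5 7 2 9 4 6)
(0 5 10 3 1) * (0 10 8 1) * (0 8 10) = (0 5 10 3 8 1) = [5, 0, 2, 8, 4, 10, 6, 7, 1, 9, 3]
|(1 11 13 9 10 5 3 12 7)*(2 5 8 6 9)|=8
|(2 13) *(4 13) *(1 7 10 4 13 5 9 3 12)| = |(1 7 10 4 5 9 3 12)(2 13)| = 8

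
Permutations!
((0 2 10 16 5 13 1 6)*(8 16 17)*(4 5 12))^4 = (0 8 5)(1 10 12)(2 16 13)(4 6 17)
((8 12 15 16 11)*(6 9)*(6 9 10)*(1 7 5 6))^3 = (1 6 7 10 5)(8 16 12 11 15)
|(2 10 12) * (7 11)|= 6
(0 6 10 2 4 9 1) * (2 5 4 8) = (0 6 10 5 4 9 1)(2 8) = [6, 0, 8, 3, 9, 4, 10, 7, 2, 1, 5]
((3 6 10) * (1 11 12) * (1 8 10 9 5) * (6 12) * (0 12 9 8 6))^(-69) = ((0 12 6 8 10 3 9 5 1 11))^(-69) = (0 12 6 8 10 3 9 5 1 11)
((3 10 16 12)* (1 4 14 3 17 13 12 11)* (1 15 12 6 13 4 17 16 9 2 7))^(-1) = (1 7 2 9 10 3 14 4 17)(6 13)(11 16 12 15)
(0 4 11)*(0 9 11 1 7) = (0 4 1 7)(9 11) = [4, 7, 2, 3, 1, 5, 6, 0, 8, 11, 10, 9]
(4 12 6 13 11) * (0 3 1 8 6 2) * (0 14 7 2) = (0 3 1 8 6 13 11 4 12)(2 14 7) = [3, 8, 14, 1, 12, 5, 13, 2, 6, 9, 10, 4, 0, 11, 7]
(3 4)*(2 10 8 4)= (2 10 8 4 3)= [0, 1, 10, 2, 3, 5, 6, 7, 4, 9, 8]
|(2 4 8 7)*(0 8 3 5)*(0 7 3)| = 7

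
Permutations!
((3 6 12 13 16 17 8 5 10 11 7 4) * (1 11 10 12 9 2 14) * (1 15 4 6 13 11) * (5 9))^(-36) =((2 14 15 4 3 13 16 17 8 9)(5 12 11 7 6))^(-36) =(2 3 8 15 16)(4 17 14 13 9)(5 6 7 11 12)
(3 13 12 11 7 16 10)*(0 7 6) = (0 7 16 10 3 13 12 11 6) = [7, 1, 2, 13, 4, 5, 0, 16, 8, 9, 3, 6, 11, 12, 14, 15, 10]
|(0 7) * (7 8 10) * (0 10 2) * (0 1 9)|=10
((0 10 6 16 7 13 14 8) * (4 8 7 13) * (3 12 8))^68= ((0 10 6 16 13 14 7 4 3 12 8))^68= (0 6 13 7 3 8 10 16 14 4 12)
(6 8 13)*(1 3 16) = [0, 3, 2, 16, 4, 5, 8, 7, 13, 9, 10, 11, 12, 6, 14, 15, 1] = (1 3 16)(6 8 13)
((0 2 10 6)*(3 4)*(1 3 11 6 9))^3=((0 2 10 9 1 3 4 11 6))^3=(0 9 4)(1 11 2)(3 6 10)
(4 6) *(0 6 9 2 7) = [6, 1, 7, 3, 9, 5, 4, 0, 8, 2] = (0 6 4 9 2 7)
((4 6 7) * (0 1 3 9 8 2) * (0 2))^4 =(0 8 9 3 1)(4 6 7)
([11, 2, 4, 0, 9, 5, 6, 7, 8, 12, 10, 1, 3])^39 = (0 3 12 9 4 2 1 11)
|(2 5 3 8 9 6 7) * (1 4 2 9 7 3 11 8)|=10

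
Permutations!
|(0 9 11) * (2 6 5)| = |(0 9 11)(2 6 5)| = 3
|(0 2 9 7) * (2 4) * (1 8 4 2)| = 12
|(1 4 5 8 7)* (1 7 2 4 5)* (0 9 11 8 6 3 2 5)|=|(0 9 11 8 5 6 3 2 4 1)|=10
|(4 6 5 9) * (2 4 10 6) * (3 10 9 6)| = |(2 4)(3 10)(5 6)| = 2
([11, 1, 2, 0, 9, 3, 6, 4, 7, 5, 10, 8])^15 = [3, 1, 2, 5, 7, 9, 6, 8, 11, 4, 10, 0]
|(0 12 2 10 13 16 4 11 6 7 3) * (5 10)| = 12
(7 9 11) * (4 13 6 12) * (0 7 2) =[7, 1, 0, 3, 13, 5, 12, 9, 8, 11, 10, 2, 4, 6] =(0 7 9 11 2)(4 13 6 12)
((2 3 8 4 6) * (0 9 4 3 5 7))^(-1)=(0 7 5 2 6 4 9)(3 8)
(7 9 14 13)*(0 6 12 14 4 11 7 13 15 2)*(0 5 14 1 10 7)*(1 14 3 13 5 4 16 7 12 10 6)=[1, 6, 4, 13, 11, 3, 10, 9, 8, 16, 12, 0, 14, 5, 15, 2, 7]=(0 1 6 10 12 14 15 2 4 11)(3 13 5)(7 9 16)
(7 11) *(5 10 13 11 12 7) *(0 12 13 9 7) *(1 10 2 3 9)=(0 12)(1 10)(2 3 9 7 13 11 5)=[12, 10, 3, 9, 4, 2, 6, 13, 8, 7, 1, 5, 0, 11]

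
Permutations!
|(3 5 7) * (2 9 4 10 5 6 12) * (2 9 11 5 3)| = 12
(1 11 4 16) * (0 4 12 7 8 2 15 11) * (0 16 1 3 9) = (0 4 1 16 3 9)(2 15 11 12 7 8) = [4, 16, 15, 9, 1, 5, 6, 8, 2, 0, 10, 12, 7, 13, 14, 11, 3]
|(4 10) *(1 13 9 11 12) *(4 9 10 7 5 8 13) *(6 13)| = |(1 4 7 5 8 6 13 10 9 11 12)| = 11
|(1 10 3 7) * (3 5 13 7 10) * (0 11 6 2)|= |(0 11 6 2)(1 3 10 5 13 7)|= 12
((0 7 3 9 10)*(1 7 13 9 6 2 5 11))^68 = (13)(1 5 6 7 11 2 3)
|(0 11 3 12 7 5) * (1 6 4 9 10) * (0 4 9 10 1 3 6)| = |(0 11 6 9 1)(3 12 7 5 4 10)| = 30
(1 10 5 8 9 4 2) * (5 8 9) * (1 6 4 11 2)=(1 10 8 5 9 11 2 6 4)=[0, 10, 6, 3, 1, 9, 4, 7, 5, 11, 8, 2]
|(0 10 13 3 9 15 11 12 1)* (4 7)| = 18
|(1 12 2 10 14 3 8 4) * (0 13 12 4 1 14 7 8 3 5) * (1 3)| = |(0 13 12 2 10 7 8 3 1 4 14 5)| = 12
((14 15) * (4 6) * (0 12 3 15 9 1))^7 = (15)(4 6)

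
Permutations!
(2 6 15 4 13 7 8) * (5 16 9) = (2 6 15 4 13 7 8)(5 16 9) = [0, 1, 6, 3, 13, 16, 15, 8, 2, 5, 10, 11, 12, 7, 14, 4, 9]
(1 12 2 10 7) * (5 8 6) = (1 12 2 10 7)(5 8 6) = [0, 12, 10, 3, 4, 8, 5, 1, 6, 9, 7, 11, 2]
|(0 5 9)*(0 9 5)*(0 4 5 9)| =4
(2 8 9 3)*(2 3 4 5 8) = (4 5 8 9) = [0, 1, 2, 3, 5, 8, 6, 7, 9, 4]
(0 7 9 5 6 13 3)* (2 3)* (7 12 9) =[12, 1, 3, 0, 4, 6, 13, 7, 8, 5, 10, 11, 9, 2] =(0 12 9 5 6 13 2 3)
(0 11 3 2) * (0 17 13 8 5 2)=[11, 1, 17, 0, 4, 2, 6, 7, 5, 9, 10, 3, 12, 8, 14, 15, 16, 13]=(0 11 3)(2 17 13 8 5)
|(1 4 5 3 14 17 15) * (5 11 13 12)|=|(1 4 11 13 12 5 3 14 17 15)|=10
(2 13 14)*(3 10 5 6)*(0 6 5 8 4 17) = (0 6 3 10 8 4 17)(2 13 14) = [6, 1, 13, 10, 17, 5, 3, 7, 4, 9, 8, 11, 12, 14, 2, 15, 16, 0]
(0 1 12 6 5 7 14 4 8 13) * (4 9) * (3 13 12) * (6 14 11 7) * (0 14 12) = (0 1 3 13 14 9 4 8)(5 6)(7 11) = [1, 3, 2, 13, 8, 6, 5, 11, 0, 4, 10, 7, 12, 14, 9]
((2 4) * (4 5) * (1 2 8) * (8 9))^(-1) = (1 8 9 4 5 2)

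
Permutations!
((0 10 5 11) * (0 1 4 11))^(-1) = ((0 10 5)(1 4 11))^(-1) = (0 5 10)(1 11 4)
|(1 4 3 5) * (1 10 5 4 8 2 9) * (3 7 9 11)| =8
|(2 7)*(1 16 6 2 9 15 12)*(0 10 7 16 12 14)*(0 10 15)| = 6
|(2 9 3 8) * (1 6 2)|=6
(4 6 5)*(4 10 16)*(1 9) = (1 9)(4 6 5 10 16) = [0, 9, 2, 3, 6, 10, 5, 7, 8, 1, 16, 11, 12, 13, 14, 15, 4]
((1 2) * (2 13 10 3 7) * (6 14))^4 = ((1 13 10 3 7 2)(6 14))^4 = (14)(1 7 10)(2 3 13)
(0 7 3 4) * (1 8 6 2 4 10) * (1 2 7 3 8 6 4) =[3, 6, 1, 10, 0, 5, 7, 8, 4, 9, 2] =(0 3 10 2 1 6 7 8 4)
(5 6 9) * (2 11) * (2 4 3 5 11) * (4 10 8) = (3 5 6 9 11 10 8 4) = [0, 1, 2, 5, 3, 6, 9, 7, 4, 11, 8, 10]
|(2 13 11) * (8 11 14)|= 5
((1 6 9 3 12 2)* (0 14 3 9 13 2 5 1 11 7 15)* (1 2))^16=(0 7 2 12 14 15 11 5 3)(1 6 13)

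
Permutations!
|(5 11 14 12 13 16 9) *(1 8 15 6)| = 28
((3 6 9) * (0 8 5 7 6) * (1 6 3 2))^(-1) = (0 3 7 5 8)(1 2 9 6)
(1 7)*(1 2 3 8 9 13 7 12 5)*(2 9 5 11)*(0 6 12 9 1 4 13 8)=(0 6 12 11 2 3)(1 9 8 5 4 13 7)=[6, 9, 3, 0, 13, 4, 12, 1, 5, 8, 10, 2, 11, 7]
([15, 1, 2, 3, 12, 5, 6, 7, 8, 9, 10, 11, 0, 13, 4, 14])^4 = [12, 1, 2, 3, 14, 5, 6, 7, 8, 9, 10, 11, 4, 13, 15, 0]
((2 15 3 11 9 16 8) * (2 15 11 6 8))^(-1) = (2 16 9 11)(3 15 8 6)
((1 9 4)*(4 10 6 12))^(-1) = (1 4 12 6 10 9)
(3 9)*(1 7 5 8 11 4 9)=(1 7 5 8 11 4 9 3)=[0, 7, 2, 1, 9, 8, 6, 5, 11, 3, 10, 4]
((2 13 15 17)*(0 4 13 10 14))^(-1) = (0 14 10 2 17 15 13 4)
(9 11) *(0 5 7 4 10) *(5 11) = (0 11 9 5 7 4 10) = [11, 1, 2, 3, 10, 7, 6, 4, 8, 5, 0, 9]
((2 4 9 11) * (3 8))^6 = (2 9)(4 11)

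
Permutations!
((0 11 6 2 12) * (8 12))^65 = (0 12 8 2 6 11)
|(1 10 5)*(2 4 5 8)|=6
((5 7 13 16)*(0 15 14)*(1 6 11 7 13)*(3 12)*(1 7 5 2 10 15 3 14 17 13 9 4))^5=((0 3 12 14)(1 6 11 5 9 4)(2 10 15 17 13 16))^5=(0 3 12 14)(1 4 9 5 11 6)(2 16 13 17 15 10)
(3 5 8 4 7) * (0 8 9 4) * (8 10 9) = (0 10 9 4 7 3 5 8) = [10, 1, 2, 5, 7, 8, 6, 3, 0, 4, 9]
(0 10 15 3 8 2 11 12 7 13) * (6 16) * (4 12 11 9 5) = [10, 1, 9, 8, 12, 4, 16, 13, 2, 5, 15, 11, 7, 0, 14, 3, 6] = (0 10 15 3 8 2 9 5 4 12 7 13)(6 16)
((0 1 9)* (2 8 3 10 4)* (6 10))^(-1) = ((0 1 9)(2 8 3 6 10 4))^(-1) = (0 9 1)(2 4 10 6 3 8)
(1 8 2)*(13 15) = [0, 8, 1, 3, 4, 5, 6, 7, 2, 9, 10, 11, 12, 15, 14, 13] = (1 8 2)(13 15)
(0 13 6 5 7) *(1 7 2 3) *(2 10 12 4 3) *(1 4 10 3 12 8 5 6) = [13, 7, 2, 4, 12, 3, 6, 0, 5, 9, 8, 11, 10, 1] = (0 13 1 7)(3 4 12 10 8 5)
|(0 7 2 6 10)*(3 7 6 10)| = |(0 6 3 7 2 10)| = 6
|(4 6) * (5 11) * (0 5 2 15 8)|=|(0 5 11 2 15 8)(4 6)|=6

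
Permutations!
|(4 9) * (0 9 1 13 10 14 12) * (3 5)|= |(0 9 4 1 13 10 14 12)(3 5)|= 8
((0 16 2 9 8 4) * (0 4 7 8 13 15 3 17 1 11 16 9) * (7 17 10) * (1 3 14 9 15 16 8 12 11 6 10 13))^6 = (0 10 3 14 12 16 1 8)(2 6 17 15 7 13 9 11)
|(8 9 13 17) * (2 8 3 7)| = |(2 8 9 13 17 3 7)| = 7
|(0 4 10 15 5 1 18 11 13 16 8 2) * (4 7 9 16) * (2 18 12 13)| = |(0 7 9 16 8 18 11 2)(1 12 13 4 10 15 5)| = 56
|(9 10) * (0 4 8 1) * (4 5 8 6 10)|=|(0 5 8 1)(4 6 10 9)|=4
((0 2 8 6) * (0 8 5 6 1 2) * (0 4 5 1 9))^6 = (9)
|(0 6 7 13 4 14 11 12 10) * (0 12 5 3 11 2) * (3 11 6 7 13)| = |(0 7 3 6 13 4 14 2)(5 11)(10 12)| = 8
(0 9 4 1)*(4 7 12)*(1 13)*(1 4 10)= (0 9 7 12 10 1)(4 13)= [9, 0, 2, 3, 13, 5, 6, 12, 8, 7, 1, 11, 10, 4]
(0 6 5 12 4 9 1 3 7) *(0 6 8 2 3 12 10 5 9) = (0 8 2 3 7 6 9 1 12 4)(5 10) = [8, 12, 3, 7, 0, 10, 9, 6, 2, 1, 5, 11, 4]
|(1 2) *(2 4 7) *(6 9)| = |(1 4 7 2)(6 9)| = 4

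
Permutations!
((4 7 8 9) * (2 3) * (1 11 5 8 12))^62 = (1 7 9 5)(4 8 11 12)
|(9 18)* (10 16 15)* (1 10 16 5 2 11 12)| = |(1 10 5 2 11 12)(9 18)(15 16)| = 6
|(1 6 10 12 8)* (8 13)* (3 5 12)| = 8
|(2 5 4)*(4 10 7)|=5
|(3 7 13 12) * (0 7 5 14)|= |(0 7 13 12 3 5 14)|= 7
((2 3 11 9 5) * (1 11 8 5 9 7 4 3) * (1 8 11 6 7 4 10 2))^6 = ((1 6 7 10 2 8 5)(3 11 4))^6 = (11)(1 5 8 2 10 7 6)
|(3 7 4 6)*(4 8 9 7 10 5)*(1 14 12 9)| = 30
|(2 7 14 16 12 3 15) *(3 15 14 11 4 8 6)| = |(2 7 11 4 8 6 3 14 16 12 15)| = 11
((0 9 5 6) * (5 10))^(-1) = (0 6 5 10 9)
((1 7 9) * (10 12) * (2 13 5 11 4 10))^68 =((1 7 9)(2 13 5 11 4 10 12))^68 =(1 9 7)(2 10 11 13 12 4 5)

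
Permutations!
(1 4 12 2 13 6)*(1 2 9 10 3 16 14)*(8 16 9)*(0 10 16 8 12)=(0 10 3 9 16 14 1 4)(2 13 6)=[10, 4, 13, 9, 0, 5, 2, 7, 8, 16, 3, 11, 12, 6, 1, 15, 14]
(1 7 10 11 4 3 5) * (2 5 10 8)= (1 7 8 2 5)(3 10 11 4)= [0, 7, 5, 10, 3, 1, 6, 8, 2, 9, 11, 4]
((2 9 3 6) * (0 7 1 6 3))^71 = ((0 7 1 6 2 9))^71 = (0 9 2 6 1 7)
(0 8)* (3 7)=[8, 1, 2, 7, 4, 5, 6, 3, 0]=(0 8)(3 7)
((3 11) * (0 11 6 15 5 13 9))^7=((0 11 3 6 15 5 13 9))^7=(0 9 13 5 15 6 3 11)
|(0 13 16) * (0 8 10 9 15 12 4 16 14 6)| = 28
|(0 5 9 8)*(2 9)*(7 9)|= 6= |(0 5 2 7 9 8)|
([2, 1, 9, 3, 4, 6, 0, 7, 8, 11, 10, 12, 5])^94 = (0 11 6 9 5 2 12)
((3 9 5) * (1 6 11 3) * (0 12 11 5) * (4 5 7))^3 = (0 3 12 9 11)(1 4 6 5 7)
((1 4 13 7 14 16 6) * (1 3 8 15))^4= ((1 4 13 7 14 16 6 3 8 15))^4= (1 14 8 13 6)(3 4 16 15 7)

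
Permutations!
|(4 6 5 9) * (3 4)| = 5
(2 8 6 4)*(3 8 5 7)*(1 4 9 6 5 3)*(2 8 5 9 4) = (1 2 3 5 7)(4 8 9 6) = [0, 2, 3, 5, 8, 7, 4, 1, 9, 6]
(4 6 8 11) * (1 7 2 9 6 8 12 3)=[0, 7, 9, 1, 8, 5, 12, 2, 11, 6, 10, 4, 3]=(1 7 2 9 6 12 3)(4 8 11)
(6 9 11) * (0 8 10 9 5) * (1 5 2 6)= (0 8 10 9 11 1 5)(2 6)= [8, 5, 6, 3, 4, 0, 2, 7, 10, 11, 9, 1]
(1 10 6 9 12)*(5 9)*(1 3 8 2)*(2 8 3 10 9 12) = [0, 9, 1, 3, 4, 12, 5, 7, 8, 2, 6, 11, 10] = (1 9 2)(5 12 10 6)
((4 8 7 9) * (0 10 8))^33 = (0 7)(4 8)(9 10)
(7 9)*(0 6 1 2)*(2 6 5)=(0 5 2)(1 6)(7 9)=[5, 6, 0, 3, 4, 2, 1, 9, 8, 7]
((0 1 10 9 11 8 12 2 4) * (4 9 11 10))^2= ((0 1 4)(2 9 10 11 8 12))^2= (0 4 1)(2 10 8)(9 11 12)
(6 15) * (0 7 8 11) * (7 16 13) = (0 16 13 7 8 11)(6 15) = [16, 1, 2, 3, 4, 5, 15, 8, 11, 9, 10, 0, 12, 7, 14, 6, 13]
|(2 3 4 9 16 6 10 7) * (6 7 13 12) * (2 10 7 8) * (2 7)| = 11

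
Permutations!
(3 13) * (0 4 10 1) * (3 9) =(0 4 10 1)(3 13 9) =[4, 0, 2, 13, 10, 5, 6, 7, 8, 3, 1, 11, 12, 9]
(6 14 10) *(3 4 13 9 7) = (3 4 13 9 7)(6 14 10) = [0, 1, 2, 4, 13, 5, 14, 3, 8, 7, 6, 11, 12, 9, 10]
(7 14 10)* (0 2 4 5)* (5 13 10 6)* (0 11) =(0 2 4 13 10 7 14 6 5 11) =[2, 1, 4, 3, 13, 11, 5, 14, 8, 9, 7, 0, 12, 10, 6]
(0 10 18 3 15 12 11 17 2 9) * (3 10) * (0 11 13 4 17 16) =[3, 1, 9, 15, 17, 5, 6, 7, 8, 11, 18, 16, 13, 4, 14, 12, 0, 2, 10] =(0 3 15 12 13 4 17 2 9 11 16)(10 18)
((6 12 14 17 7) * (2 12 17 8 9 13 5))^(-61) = ((2 12 14 8 9 13 5)(6 17 7))^(-61) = (2 14 9 5 12 8 13)(6 7 17)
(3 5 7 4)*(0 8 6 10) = (0 8 6 10)(3 5 7 4) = [8, 1, 2, 5, 3, 7, 10, 4, 6, 9, 0]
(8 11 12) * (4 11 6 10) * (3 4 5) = (3 4 11 12 8 6 10 5) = [0, 1, 2, 4, 11, 3, 10, 7, 6, 9, 5, 12, 8]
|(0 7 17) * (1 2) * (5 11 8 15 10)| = |(0 7 17)(1 2)(5 11 8 15 10)| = 30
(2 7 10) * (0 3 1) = (0 3 1)(2 7 10) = [3, 0, 7, 1, 4, 5, 6, 10, 8, 9, 2]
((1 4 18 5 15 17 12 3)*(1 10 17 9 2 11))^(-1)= ((1 4 18 5 15 9 2 11)(3 10 17 12))^(-1)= (1 11 2 9 15 5 18 4)(3 12 17 10)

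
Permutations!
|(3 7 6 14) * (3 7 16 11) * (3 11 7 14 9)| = |(3 16 7 6 9)| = 5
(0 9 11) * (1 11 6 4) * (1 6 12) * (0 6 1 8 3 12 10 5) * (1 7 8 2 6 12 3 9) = (0 1 11 12 2 6 4 7 8 9 10 5) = [1, 11, 6, 3, 7, 0, 4, 8, 9, 10, 5, 12, 2]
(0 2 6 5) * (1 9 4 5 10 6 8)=(0 2 8 1 9 4 5)(6 10)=[2, 9, 8, 3, 5, 0, 10, 7, 1, 4, 6]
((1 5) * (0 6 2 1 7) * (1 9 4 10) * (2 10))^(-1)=(0 7 5 1 10 6)(2 4 9)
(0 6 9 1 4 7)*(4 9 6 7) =(0 7)(1 9) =[7, 9, 2, 3, 4, 5, 6, 0, 8, 1]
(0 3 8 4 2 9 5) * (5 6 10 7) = (0 3 8 4 2 9 6 10 7 5) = [3, 1, 9, 8, 2, 0, 10, 5, 4, 6, 7]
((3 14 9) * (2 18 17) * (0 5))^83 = (0 5)(2 17 18)(3 9 14)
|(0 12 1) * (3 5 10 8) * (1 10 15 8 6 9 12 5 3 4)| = 12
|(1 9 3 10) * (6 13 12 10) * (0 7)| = |(0 7)(1 9 3 6 13 12 10)| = 14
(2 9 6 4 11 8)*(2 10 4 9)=(4 11 8 10)(6 9)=[0, 1, 2, 3, 11, 5, 9, 7, 10, 6, 4, 8]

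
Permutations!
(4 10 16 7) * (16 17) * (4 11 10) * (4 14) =(4 14)(7 11 10 17 16) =[0, 1, 2, 3, 14, 5, 6, 11, 8, 9, 17, 10, 12, 13, 4, 15, 7, 16]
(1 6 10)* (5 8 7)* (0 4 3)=(0 4 3)(1 6 10)(5 8 7)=[4, 6, 2, 0, 3, 8, 10, 5, 7, 9, 1]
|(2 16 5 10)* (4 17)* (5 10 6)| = |(2 16 10)(4 17)(5 6)| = 6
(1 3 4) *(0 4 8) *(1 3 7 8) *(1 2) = [4, 7, 1, 2, 3, 5, 6, 8, 0] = (0 4 3 2 1 7 8)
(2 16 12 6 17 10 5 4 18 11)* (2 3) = (2 16 12 6 17 10 5 4 18 11 3) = [0, 1, 16, 2, 18, 4, 17, 7, 8, 9, 5, 3, 6, 13, 14, 15, 12, 10, 11]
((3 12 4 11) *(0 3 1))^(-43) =(0 1 11 4 12 3)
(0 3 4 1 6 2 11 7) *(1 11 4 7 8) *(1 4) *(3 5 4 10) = (0 5 4 11 8 10 3 7)(1 6 2) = [5, 6, 1, 7, 11, 4, 2, 0, 10, 9, 3, 8]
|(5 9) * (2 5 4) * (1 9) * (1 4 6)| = |(1 9 6)(2 5 4)| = 3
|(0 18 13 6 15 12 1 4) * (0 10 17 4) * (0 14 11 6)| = |(0 18 13)(1 14 11 6 15 12)(4 10 17)| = 6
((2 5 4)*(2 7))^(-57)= ((2 5 4 7))^(-57)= (2 7 4 5)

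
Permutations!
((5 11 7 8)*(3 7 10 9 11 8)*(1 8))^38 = ((1 8 5)(3 7)(9 11 10))^38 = (1 5 8)(9 10 11)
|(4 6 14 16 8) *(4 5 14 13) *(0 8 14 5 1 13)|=6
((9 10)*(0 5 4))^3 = ((0 5 4)(9 10))^3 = (9 10)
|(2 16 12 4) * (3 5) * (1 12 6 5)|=|(1 12 4 2 16 6 5 3)|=8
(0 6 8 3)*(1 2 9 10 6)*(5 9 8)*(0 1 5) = (0 5 9 10 6)(1 2 8 3) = [5, 2, 8, 1, 4, 9, 0, 7, 3, 10, 6]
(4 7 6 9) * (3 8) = (3 8)(4 7 6 9) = [0, 1, 2, 8, 7, 5, 9, 6, 3, 4]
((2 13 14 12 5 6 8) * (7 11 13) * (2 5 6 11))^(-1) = ((2 7)(5 11 13 14 12 6 8))^(-1) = (2 7)(5 8 6 12 14 13 11)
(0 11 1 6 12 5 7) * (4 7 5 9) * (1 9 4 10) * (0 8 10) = (0 11 9)(1 6 12 4 7 8 10) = [11, 6, 2, 3, 7, 5, 12, 8, 10, 0, 1, 9, 4]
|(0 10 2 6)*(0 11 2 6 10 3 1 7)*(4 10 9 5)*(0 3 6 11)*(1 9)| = 18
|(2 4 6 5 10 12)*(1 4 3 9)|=|(1 4 6 5 10 12 2 3 9)|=9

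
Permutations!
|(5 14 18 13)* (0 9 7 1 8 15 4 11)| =8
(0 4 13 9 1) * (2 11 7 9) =(0 4 13 2 11 7 9 1) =[4, 0, 11, 3, 13, 5, 6, 9, 8, 1, 10, 7, 12, 2]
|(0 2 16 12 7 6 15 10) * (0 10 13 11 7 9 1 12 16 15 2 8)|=6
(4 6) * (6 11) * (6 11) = (11)(4 6) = [0, 1, 2, 3, 6, 5, 4, 7, 8, 9, 10, 11]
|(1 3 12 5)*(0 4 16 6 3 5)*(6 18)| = 14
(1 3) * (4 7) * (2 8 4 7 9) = (1 3)(2 8 4 9) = [0, 3, 8, 1, 9, 5, 6, 7, 4, 2]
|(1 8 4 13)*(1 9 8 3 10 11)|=4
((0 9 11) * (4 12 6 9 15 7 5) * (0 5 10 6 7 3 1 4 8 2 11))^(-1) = (0 9 6 10 7 12 4 1 3 15)(2 8 5 11)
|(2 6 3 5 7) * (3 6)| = |(2 3 5 7)| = 4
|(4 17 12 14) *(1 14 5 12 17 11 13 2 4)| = |(17)(1 14)(2 4 11 13)(5 12)| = 4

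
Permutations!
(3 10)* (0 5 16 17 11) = (0 5 16 17 11)(3 10) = [5, 1, 2, 10, 4, 16, 6, 7, 8, 9, 3, 0, 12, 13, 14, 15, 17, 11]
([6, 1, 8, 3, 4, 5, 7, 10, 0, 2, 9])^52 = (0 10 8 7 2 6 9)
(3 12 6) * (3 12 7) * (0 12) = (0 12 6)(3 7) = [12, 1, 2, 7, 4, 5, 0, 3, 8, 9, 10, 11, 6]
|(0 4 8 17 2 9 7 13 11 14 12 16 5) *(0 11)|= |(0 4 8 17 2 9 7 13)(5 11 14 12 16)|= 40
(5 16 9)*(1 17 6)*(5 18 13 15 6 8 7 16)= (1 17 8 7 16 9 18 13 15 6)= [0, 17, 2, 3, 4, 5, 1, 16, 7, 18, 10, 11, 12, 15, 14, 6, 9, 8, 13]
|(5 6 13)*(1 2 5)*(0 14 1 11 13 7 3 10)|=|(0 14 1 2 5 6 7 3 10)(11 13)|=18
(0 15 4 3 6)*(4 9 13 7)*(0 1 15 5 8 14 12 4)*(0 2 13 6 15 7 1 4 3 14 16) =(0 5 8 16)(1 7 2 13)(3 15 9 6 4 14 12) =[5, 7, 13, 15, 14, 8, 4, 2, 16, 6, 10, 11, 3, 1, 12, 9, 0]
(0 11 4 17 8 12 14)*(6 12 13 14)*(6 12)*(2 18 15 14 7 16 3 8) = [11, 1, 18, 8, 17, 5, 6, 16, 13, 9, 10, 4, 12, 7, 0, 14, 3, 2, 15] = (0 11 4 17 2 18 15 14)(3 8 13 7 16)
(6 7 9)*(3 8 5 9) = (3 8 5 9 6 7) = [0, 1, 2, 8, 4, 9, 7, 3, 5, 6]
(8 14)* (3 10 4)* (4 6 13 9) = [0, 1, 2, 10, 3, 5, 13, 7, 14, 4, 6, 11, 12, 9, 8] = (3 10 6 13 9 4)(8 14)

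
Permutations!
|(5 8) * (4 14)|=|(4 14)(5 8)|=2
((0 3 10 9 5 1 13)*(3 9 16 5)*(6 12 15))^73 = ((0 9 3 10 16 5 1 13)(6 12 15))^73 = (0 9 3 10 16 5 1 13)(6 12 15)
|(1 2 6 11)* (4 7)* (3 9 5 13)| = |(1 2 6 11)(3 9 5 13)(4 7)| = 4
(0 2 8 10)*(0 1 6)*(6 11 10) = (0 2 8 6)(1 11 10) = [2, 11, 8, 3, 4, 5, 0, 7, 6, 9, 1, 10]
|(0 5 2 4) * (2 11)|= |(0 5 11 2 4)|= 5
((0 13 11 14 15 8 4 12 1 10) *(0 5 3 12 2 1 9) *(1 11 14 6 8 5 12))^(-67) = ((0 13 14 15 5 3 1 10 12 9)(2 11 6 8 4))^(-67) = (0 15 1 9 14 3 12 13 5 10)(2 8 11 4 6)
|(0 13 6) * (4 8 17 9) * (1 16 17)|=6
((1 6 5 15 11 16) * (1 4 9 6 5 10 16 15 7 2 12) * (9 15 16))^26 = (1 5 7 2 12)(4 11)(6 9 10)(15 16)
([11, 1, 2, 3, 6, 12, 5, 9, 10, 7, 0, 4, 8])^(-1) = [10, 1, 2, 3, 11, 6, 4, 9, 12, 7, 8, 0, 5]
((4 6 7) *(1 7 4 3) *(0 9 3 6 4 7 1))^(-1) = (0 3 9)(6 7)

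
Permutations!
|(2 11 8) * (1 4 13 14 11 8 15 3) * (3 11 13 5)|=4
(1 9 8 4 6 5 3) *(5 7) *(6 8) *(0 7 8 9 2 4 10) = (0 7 5 3 1 2 4 9 6 8 10) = [7, 2, 4, 1, 9, 3, 8, 5, 10, 6, 0]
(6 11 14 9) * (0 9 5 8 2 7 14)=(0 9 6 11)(2 7 14 5 8)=[9, 1, 7, 3, 4, 8, 11, 14, 2, 6, 10, 0, 12, 13, 5]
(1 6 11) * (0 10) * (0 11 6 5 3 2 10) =[0, 5, 10, 2, 4, 3, 6, 7, 8, 9, 11, 1] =(1 5 3 2 10 11)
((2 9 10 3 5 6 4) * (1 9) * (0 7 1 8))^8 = (0 4 3 1 8 6 10 7 2 5 9)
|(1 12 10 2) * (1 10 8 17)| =|(1 12 8 17)(2 10)| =4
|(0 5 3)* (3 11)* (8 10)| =|(0 5 11 3)(8 10)| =4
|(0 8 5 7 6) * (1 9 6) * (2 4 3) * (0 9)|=30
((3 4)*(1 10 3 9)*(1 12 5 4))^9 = (4 9 12 5)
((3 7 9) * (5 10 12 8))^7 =(3 7 9)(5 8 12 10)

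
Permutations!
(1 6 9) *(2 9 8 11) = (1 6 8 11 2 9) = [0, 6, 9, 3, 4, 5, 8, 7, 11, 1, 10, 2]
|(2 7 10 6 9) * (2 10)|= |(2 7)(6 9 10)|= 6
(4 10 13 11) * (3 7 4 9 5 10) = (3 7 4)(5 10 13 11 9) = [0, 1, 2, 7, 3, 10, 6, 4, 8, 5, 13, 9, 12, 11]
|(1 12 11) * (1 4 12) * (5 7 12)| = |(4 5 7 12 11)| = 5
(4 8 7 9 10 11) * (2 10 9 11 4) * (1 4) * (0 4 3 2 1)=(0 4 8 7 11 1 3 2 10)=[4, 3, 10, 2, 8, 5, 6, 11, 7, 9, 0, 1]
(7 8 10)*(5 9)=(5 9)(7 8 10)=[0, 1, 2, 3, 4, 9, 6, 8, 10, 5, 7]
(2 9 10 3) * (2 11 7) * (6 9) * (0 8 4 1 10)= (0 8 4 1 10 3 11 7 2 6 9)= [8, 10, 6, 11, 1, 5, 9, 2, 4, 0, 3, 7]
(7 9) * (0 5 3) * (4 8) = [5, 1, 2, 0, 8, 3, 6, 9, 4, 7] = (0 5 3)(4 8)(7 9)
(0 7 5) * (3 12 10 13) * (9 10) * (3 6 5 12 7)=(0 3 7 12 9 10 13 6 5)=[3, 1, 2, 7, 4, 0, 5, 12, 8, 10, 13, 11, 9, 6]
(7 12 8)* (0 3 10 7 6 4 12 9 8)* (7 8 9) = [3, 1, 2, 10, 12, 5, 4, 7, 6, 9, 8, 11, 0] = (0 3 10 8 6 4 12)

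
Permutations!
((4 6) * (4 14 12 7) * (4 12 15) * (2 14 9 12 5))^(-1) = (2 5 7 12 9 6 4 15 14)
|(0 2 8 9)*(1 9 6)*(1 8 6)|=|(0 2 6 8 1 9)|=6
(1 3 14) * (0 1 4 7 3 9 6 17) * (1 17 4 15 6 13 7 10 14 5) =[17, 9, 2, 5, 10, 1, 4, 3, 8, 13, 14, 11, 12, 7, 15, 6, 16, 0] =(0 17)(1 9 13 7 3 5)(4 10 14 15 6)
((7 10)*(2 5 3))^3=((2 5 3)(7 10))^3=(7 10)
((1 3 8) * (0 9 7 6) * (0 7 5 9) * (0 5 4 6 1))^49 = (0 6 8 4 3 9 1 5 7) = ((0 5 9 4 6 7 1 3 8))^49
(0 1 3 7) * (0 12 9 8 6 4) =(0 1 3 7 12 9 8 6 4) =[1, 3, 2, 7, 0, 5, 4, 12, 6, 8, 10, 11, 9]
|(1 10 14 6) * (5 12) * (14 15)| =|(1 10 15 14 6)(5 12)| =10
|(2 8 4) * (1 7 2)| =5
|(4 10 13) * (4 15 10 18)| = 6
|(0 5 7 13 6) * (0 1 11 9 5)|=7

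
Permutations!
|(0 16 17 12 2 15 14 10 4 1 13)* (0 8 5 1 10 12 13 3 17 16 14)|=30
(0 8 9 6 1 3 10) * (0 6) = [8, 3, 2, 10, 4, 5, 1, 7, 9, 0, 6] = (0 8 9)(1 3 10 6)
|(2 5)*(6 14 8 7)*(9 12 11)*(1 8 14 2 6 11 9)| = |(14)(1 8 7 11)(2 5 6)(9 12)| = 12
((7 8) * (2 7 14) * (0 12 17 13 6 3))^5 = (0 3 6 13 17 12)(2 7 8 14)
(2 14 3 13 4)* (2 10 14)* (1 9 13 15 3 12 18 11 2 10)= (1 9 13 4)(2 10 14 12 18 11)(3 15)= [0, 9, 10, 15, 1, 5, 6, 7, 8, 13, 14, 2, 18, 4, 12, 3, 16, 17, 11]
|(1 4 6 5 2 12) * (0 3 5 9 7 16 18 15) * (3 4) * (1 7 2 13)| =20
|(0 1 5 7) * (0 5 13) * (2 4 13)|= |(0 1 2 4 13)(5 7)|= 10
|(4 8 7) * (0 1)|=|(0 1)(4 8 7)|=6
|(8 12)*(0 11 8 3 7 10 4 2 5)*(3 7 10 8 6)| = |(0 11 6 3 10 4 2 5)(7 8 12)| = 24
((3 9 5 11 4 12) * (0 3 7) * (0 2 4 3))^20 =((2 4 12 7)(3 9 5 11))^20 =(12)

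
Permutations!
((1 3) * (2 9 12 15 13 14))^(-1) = (1 3)(2 14 13 15 12 9)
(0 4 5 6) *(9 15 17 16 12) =(0 4 5 6)(9 15 17 16 12) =[4, 1, 2, 3, 5, 6, 0, 7, 8, 15, 10, 11, 9, 13, 14, 17, 12, 16]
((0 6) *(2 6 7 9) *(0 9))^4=((0 7)(2 6 9))^4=(2 6 9)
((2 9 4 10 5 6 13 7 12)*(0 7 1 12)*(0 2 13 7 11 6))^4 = ((0 11 6 7 2 9 4 10 5)(1 12 13))^4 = (0 2 5 7 10 6 4 11 9)(1 12 13)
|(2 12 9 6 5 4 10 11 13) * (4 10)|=8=|(2 12 9 6 5 10 11 13)|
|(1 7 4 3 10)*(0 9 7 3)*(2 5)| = 12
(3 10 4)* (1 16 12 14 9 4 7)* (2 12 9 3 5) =(1 16 9 4 5 2 12 14 3 10 7) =[0, 16, 12, 10, 5, 2, 6, 1, 8, 4, 7, 11, 14, 13, 3, 15, 9]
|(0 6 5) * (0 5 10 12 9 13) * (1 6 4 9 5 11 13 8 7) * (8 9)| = |(0 4 8 7 1 6 10 12 5 11 13)| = 11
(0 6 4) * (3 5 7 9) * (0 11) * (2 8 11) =(0 6 4 2 8 11)(3 5 7 9) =[6, 1, 8, 5, 2, 7, 4, 9, 11, 3, 10, 0]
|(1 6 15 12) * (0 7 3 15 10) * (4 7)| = |(0 4 7 3 15 12 1 6 10)| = 9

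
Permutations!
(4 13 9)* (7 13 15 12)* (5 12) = (4 15 5 12 7 13 9) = [0, 1, 2, 3, 15, 12, 6, 13, 8, 4, 10, 11, 7, 9, 14, 5]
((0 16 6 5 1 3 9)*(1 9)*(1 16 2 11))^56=((0 2 11 1 3 16 6 5 9))^56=(0 11 3 6 9 2 1 16 5)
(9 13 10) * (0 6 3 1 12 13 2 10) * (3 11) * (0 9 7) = (0 6 11 3 1 12 13 9 2 10 7) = [6, 12, 10, 1, 4, 5, 11, 0, 8, 2, 7, 3, 13, 9]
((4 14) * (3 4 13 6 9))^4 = (3 6 14)(4 9 13)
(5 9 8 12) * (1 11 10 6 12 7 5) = [0, 11, 2, 3, 4, 9, 12, 5, 7, 8, 6, 10, 1] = (1 11 10 6 12)(5 9 8 7)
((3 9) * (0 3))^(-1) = ((0 3 9))^(-1) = (0 9 3)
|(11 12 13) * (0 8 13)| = 5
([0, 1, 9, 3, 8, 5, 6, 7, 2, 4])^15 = (2 8 4 9)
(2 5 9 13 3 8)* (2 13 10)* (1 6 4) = (1 6 4)(2 5 9 10)(3 8 13) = [0, 6, 5, 8, 1, 9, 4, 7, 13, 10, 2, 11, 12, 3]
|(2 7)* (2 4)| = 3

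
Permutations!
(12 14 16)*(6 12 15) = (6 12 14 16 15) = [0, 1, 2, 3, 4, 5, 12, 7, 8, 9, 10, 11, 14, 13, 16, 6, 15]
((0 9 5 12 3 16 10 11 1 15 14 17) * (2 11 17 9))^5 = (0 14 16 11 5 17 15 3 2 9 10 1 12)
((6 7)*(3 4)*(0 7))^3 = ((0 7 6)(3 4))^3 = (7)(3 4)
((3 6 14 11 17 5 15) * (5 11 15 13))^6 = ((3 6 14 15)(5 13)(11 17))^6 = (17)(3 14)(6 15)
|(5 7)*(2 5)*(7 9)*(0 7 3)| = |(0 7 2 5 9 3)| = 6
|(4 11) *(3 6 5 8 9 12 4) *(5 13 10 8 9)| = 10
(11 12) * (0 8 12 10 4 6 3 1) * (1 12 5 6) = [8, 0, 2, 12, 1, 6, 3, 7, 5, 9, 4, 10, 11] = (0 8 5 6 3 12 11 10 4 1)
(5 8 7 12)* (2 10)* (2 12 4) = (2 10 12 5 8 7 4) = [0, 1, 10, 3, 2, 8, 6, 4, 7, 9, 12, 11, 5]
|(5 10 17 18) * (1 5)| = 5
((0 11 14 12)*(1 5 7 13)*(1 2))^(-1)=((0 11 14 12)(1 5 7 13 2))^(-1)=(0 12 14 11)(1 2 13 7 5)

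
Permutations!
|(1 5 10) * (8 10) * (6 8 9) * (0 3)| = 6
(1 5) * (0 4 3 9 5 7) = (0 4 3 9 5 1 7) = [4, 7, 2, 9, 3, 1, 6, 0, 8, 5]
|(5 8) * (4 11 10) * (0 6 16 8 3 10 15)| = |(0 6 16 8 5 3 10 4 11 15)| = 10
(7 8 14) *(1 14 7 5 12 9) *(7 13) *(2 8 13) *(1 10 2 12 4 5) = [0, 14, 8, 3, 5, 4, 6, 13, 12, 10, 2, 11, 9, 7, 1] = (1 14)(2 8 12 9 10)(4 5)(7 13)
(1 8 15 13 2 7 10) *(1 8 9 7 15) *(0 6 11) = (0 6 11)(1 9 7 10 8)(2 15 13) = [6, 9, 15, 3, 4, 5, 11, 10, 1, 7, 8, 0, 12, 2, 14, 13]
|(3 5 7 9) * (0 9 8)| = 6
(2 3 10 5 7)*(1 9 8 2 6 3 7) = (1 9 8 2 7 6 3 10 5) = [0, 9, 7, 10, 4, 1, 3, 6, 2, 8, 5]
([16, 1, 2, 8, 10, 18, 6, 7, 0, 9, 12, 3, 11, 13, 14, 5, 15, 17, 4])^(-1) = [8, 1, 2, 11, 18, 15, 6, 7, 3, 9, 4, 12, 10, 13, 14, 16, 0, 17, 5]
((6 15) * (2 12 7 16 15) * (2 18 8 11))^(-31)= (2 6 12 18 7 8 16 11 15)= ((2 12 7 16 15 6 18 8 11))^(-31)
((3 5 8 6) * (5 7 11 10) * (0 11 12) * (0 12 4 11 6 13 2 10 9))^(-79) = (0 11 7 6 9 4 3)(2 10 5 8 13)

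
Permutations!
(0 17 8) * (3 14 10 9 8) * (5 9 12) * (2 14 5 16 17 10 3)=(0 10 12 16 17 2 14 3 5 9 8)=[10, 1, 14, 5, 4, 9, 6, 7, 0, 8, 12, 11, 16, 13, 3, 15, 17, 2]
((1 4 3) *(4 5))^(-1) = (1 3 4 5)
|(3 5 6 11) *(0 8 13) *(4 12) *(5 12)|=6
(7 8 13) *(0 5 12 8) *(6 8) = (0 5 12 6 8 13 7) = [5, 1, 2, 3, 4, 12, 8, 0, 13, 9, 10, 11, 6, 7]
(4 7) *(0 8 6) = (0 8 6)(4 7) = [8, 1, 2, 3, 7, 5, 0, 4, 6]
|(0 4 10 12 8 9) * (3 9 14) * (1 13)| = |(0 4 10 12 8 14 3 9)(1 13)| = 8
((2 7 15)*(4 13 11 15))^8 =(2 4 11)(7 13 15)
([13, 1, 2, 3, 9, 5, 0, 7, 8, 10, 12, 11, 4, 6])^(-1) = (0 6 13)(4 12 10 9)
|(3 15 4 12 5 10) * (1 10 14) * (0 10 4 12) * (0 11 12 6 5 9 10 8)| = |(0 8)(1 4 11 12 9 10 3 15 6 5 14)| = 22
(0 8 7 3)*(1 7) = (0 8 1 7 3) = [8, 7, 2, 0, 4, 5, 6, 3, 1]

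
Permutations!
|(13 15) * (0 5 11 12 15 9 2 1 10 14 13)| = |(0 5 11 12 15)(1 10 14 13 9 2)| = 30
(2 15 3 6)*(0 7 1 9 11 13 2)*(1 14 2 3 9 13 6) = [7, 13, 15, 1, 4, 5, 0, 14, 8, 11, 10, 6, 12, 3, 2, 9] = (0 7 14 2 15 9 11 6)(1 13 3)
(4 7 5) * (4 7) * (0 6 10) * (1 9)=(0 6 10)(1 9)(5 7)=[6, 9, 2, 3, 4, 7, 10, 5, 8, 1, 0]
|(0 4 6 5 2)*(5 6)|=4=|(6)(0 4 5 2)|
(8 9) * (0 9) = [9, 1, 2, 3, 4, 5, 6, 7, 0, 8] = (0 9 8)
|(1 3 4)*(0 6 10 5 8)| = |(0 6 10 5 8)(1 3 4)| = 15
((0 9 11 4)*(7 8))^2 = (0 11)(4 9)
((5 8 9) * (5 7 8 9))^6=(5 7)(8 9)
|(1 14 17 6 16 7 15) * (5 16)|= |(1 14 17 6 5 16 7 15)|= 8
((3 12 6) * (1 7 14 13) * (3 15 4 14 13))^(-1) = ((1 7 13)(3 12 6 15 4 14))^(-1) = (1 13 7)(3 14 4 15 6 12)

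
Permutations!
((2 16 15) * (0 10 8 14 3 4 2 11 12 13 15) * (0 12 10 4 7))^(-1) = (0 7 3 14 8 10 11 15 13 12 16 2 4)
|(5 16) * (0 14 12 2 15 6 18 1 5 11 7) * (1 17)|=13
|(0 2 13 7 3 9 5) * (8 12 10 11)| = |(0 2 13 7 3 9 5)(8 12 10 11)| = 28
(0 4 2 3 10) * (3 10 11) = [4, 1, 10, 11, 2, 5, 6, 7, 8, 9, 0, 3] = (0 4 2 10)(3 11)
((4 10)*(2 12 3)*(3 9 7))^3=((2 12 9 7 3)(4 10))^3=(2 7 12 3 9)(4 10)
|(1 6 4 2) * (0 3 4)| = 6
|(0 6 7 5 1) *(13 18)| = 10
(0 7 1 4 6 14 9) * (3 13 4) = [7, 3, 2, 13, 6, 5, 14, 1, 8, 0, 10, 11, 12, 4, 9] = (0 7 1 3 13 4 6 14 9)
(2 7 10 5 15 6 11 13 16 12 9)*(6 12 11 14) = (2 7 10 5 15 12 9)(6 14)(11 13 16) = [0, 1, 7, 3, 4, 15, 14, 10, 8, 2, 5, 13, 9, 16, 6, 12, 11]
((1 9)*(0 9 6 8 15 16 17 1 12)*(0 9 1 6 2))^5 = (17)(0 2 1)(9 12)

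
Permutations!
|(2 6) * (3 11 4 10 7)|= 10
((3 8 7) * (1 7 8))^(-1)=((8)(1 7 3))^(-1)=(8)(1 3 7)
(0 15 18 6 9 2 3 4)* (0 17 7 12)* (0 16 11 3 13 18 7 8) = (0 15 7 12 16 11 3 4 17 8)(2 13 18 6 9) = [15, 1, 13, 4, 17, 5, 9, 12, 0, 2, 10, 3, 16, 18, 14, 7, 11, 8, 6]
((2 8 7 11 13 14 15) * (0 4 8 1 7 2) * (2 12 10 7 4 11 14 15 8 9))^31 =(0 15 13 11)(1 2 9 4)(7 14 8 12 10)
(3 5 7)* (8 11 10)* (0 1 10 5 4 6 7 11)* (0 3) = (0 1 10 8 3 4 6 7)(5 11) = [1, 10, 2, 4, 6, 11, 7, 0, 3, 9, 8, 5]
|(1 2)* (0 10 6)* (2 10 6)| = |(0 6)(1 10 2)| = 6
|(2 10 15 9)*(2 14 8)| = 6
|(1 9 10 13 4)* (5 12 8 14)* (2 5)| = 5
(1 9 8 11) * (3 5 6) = (1 9 8 11)(3 5 6) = [0, 9, 2, 5, 4, 6, 3, 7, 11, 8, 10, 1]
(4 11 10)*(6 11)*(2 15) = [0, 1, 15, 3, 6, 5, 11, 7, 8, 9, 4, 10, 12, 13, 14, 2] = (2 15)(4 6 11 10)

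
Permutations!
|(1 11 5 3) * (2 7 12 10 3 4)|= 9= |(1 11 5 4 2 7 12 10 3)|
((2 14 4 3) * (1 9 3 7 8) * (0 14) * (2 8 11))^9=((0 14 4 7 11 2)(1 9 3 8))^9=(0 7)(1 9 3 8)(2 4)(11 14)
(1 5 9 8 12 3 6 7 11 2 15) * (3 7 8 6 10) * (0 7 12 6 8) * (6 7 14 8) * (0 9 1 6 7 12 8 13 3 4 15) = (0 14 13 3 10 4 15 6 9 7 11 2)(1 5)(8 12) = [14, 5, 0, 10, 15, 1, 9, 11, 12, 7, 4, 2, 8, 3, 13, 6]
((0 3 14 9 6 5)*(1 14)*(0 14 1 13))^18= ((0 3 13)(5 14 9 6))^18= (5 9)(6 14)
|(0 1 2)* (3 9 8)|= |(0 1 2)(3 9 8)|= 3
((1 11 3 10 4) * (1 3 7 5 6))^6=((1 11 7 5 6)(3 10 4))^6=(1 11 7 5 6)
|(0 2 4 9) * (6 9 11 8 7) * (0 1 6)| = 6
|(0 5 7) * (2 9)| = 6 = |(0 5 7)(2 9)|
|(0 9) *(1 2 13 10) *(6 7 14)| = 12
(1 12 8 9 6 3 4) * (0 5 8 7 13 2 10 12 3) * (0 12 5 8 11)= (0 8 9 6 12 7 13 2 10 5 11)(1 3 4)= [8, 3, 10, 4, 1, 11, 12, 13, 9, 6, 5, 0, 7, 2]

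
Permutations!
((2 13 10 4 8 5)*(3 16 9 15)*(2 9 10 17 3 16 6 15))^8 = (2 4 6)(3 9 10)(5 16 17)(8 15 13)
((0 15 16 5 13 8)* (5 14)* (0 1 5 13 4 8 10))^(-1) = (0 10 13 14 16 15)(1 8 4 5)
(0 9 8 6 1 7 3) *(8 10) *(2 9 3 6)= (0 3)(1 7 6)(2 9 10 8)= [3, 7, 9, 0, 4, 5, 1, 6, 2, 10, 8]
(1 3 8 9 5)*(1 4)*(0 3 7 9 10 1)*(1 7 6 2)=(0 3 8 10 7 9 5 4)(1 6 2)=[3, 6, 1, 8, 0, 4, 2, 9, 10, 5, 7]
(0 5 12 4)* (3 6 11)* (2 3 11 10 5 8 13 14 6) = (0 8 13 14 6 10 5 12 4)(2 3) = [8, 1, 3, 2, 0, 12, 10, 7, 13, 9, 5, 11, 4, 14, 6]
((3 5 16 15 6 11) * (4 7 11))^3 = (3 15 7 5 6 11 16 4)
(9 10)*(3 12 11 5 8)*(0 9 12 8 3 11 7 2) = (0 9 10 12 7 2)(3 8 11 5) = [9, 1, 0, 8, 4, 3, 6, 2, 11, 10, 12, 5, 7]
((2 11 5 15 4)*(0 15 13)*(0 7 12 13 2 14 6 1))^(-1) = ((0 15 4 14 6 1)(2 11 5)(7 12 13))^(-1) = (0 1 6 14 4 15)(2 5 11)(7 13 12)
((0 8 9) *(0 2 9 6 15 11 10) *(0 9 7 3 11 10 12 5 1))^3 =(0 15 2 11 1 6 9 3 5 8 10 7 12)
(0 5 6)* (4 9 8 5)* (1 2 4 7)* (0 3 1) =[7, 2, 4, 1, 9, 6, 3, 0, 5, 8] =(0 7)(1 2 4 9 8 5 6 3)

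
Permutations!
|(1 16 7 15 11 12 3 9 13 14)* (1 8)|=|(1 16 7 15 11 12 3 9 13 14 8)|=11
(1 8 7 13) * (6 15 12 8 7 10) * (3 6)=(1 7 13)(3 6 15 12 8 10)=[0, 7, 2, 6, 4, 5, 15, 13, 10, 9, 3, 11, 8, 1, 14, 12]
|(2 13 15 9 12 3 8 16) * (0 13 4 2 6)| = 18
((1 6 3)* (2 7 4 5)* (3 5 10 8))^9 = ((1 6 5 2 7 4 10 8 3))^9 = (10)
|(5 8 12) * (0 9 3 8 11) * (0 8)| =12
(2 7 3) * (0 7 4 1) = [7, 0, 4, 2, 1, 5, 6, 3] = (0 7 3 2 4 1)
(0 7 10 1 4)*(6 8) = (0 7 10 1 4)(6 8) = [7, 4, 2, 3, 0, 5, 8, 10, 6, 9, 1]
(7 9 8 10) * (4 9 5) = (4 9 8 10 7 5) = [0, 1, 2, 3, 9, 4, 6, 5, 10, 8, 7]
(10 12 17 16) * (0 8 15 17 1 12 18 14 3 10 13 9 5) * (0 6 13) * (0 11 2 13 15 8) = (1 12)(2 13 9 5 6 15 17 16 11)(3 10 18 14) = [0, 12, 13, 10, 4, 6, 15, 7, 8, 5, 18, 2, 1, 9, 3, 17, 11, 16, 14]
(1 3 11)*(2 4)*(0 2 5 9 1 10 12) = (0 2 4 5 9 1 3 11 10 12) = [2, 3, 4, 11, 5, 9, 6, 7, 8, 1, 12, 10, 0]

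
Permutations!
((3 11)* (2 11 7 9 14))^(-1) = (2 14 9 7 3 11)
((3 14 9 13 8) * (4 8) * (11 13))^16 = ((3 14 9 11 13 4 8))^16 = (3 9 13 8 14 11 4)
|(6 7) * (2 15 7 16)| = 5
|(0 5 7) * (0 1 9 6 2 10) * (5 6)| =4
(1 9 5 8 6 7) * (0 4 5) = (0 4 5 8 6 7 1 9) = [4, 9, 2, 3, 5, 8, 7, 1, 6, 0]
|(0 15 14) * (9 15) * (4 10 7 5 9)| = |(0 4 10 7 5 9 15 14)| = 8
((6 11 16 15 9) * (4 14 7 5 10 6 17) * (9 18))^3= ((4 14 7 5 10 6 11 16 15 18 9 17))^3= (4 5 11 18)(6 15 17 7)(9 14 10 16)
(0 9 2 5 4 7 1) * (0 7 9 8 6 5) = [8, 7, 0, 3, 9, 4, 5, 1, 6, 2] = (0 8 6 5 4 9 2)(1 7)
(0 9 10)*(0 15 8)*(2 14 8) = (0 9 10 15 2 14 8) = [9, 1, 14, 3, 4, 5, 6, 7, 0, 10, 15, 11, 12, 13, 8, 2]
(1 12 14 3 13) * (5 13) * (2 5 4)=[0, 12, 5, 4, 2, 13, 6, 7, 8, 9, 10, 11, 14, 1, 3]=(1 12 14 3 4 2 5 13)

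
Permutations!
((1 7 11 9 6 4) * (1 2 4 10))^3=(1 9)(2 4)(6 7)(10 11)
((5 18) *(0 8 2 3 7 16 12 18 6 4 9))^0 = (18)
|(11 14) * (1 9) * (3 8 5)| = 6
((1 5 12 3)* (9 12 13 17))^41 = ((1 5 13 17 9 12 3))^41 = (1 3 12 9 17 13 5)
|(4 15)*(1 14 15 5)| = |(1 14 15 4 5)| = 5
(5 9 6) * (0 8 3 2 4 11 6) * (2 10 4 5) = [8, 1, 5, 10, 11, 9, 2, 7, 3, 0, 4, 6] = (0 8 3 10 4 11 6 2 5 9)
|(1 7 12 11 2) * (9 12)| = 6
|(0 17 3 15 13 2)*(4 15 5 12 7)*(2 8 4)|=28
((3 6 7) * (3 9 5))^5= ((3 6 7 9 5))^5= (9)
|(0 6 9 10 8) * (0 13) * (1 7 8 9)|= |(0 6 1 7 8 13)(9 10)|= 6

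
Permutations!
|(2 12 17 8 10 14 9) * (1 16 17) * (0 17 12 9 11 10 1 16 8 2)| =12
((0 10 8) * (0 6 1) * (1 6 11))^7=((0 10 8 11 1))^7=(0 8 1 10 11)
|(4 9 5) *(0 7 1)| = |(0 7 1)(4 9 5)| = 3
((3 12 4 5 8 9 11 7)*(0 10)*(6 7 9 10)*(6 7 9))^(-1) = ((0 7 3 12 4 5 8 10)(6 9 11))^(-1) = (0 10 8 5 4 12 3 7)(6 11 9)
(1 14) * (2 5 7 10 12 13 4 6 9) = (1 14)(2 5 7 10 12 13 4 6 9) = [0, 14, 5, 3, 6, 7, 9, 10, 8, 2, 12, 11, 13, 4, 1]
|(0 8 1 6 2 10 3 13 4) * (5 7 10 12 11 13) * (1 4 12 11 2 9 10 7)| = |(0 8 4)(1 6 9 10 3 5)(2 11 13 12)| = 12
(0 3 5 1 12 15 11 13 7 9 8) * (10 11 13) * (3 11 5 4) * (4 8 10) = (0 11 4 3 8)(1 12 15 13 7 9 10 5) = [11, 12, 2, 8, 3, 1, 6, 9, 0, 10, 5, 4, 15, 7, 14, 13]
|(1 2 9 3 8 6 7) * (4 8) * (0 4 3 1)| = 15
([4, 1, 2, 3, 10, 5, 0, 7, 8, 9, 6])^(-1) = [6, 1, 2, 3, 0, 5, 10, 7, 8, 9, 4]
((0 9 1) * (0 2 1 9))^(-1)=(9)(1 2)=((9)(1 2))^(-1)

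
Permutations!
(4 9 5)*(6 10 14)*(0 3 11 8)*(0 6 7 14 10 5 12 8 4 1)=(0 3 11 4 9 12 8 6 5 1)(7 14)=[3, 0, 2, 11, 9, 1, 5, 14, 6, 12, 10, 4, 8, 13, 7]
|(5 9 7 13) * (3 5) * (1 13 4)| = 7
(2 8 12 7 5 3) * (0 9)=(0 9)(2 8 12 7 5 3)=[9, 1, 8, 2, 4, 3, 6, 5, 12, 0, 10, 11, 7]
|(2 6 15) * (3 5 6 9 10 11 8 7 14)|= |(2 9 10 11 8 7 14 3 5 6 15)|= 11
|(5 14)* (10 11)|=2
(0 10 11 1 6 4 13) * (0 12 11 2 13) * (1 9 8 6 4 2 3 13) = (0 10 3 13 12 11 9 8 6 2 1 4) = [10, 4, 1, 13, 0, 5, 2, 7, 6, 8, 3, 9, 11, 12]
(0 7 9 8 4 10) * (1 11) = (0 7 9 8 4 10)(1 11) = [7, 11, 2, 3, 10, 5, 6, 9, 4, 8, 0, 1]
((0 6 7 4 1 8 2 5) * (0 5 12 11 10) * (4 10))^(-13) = (0 10 7 6)(1 4 11 12 2 8)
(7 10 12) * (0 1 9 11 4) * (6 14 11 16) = (0 1 9 16 6 14 11 4)(7 10 12) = [1, 9, 2, 3, 0, 5, 14, 10, 8, 16, 12, 4, 7, 13, 11, 15, 6]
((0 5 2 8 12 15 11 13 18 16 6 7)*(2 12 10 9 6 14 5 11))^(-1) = ((0 11 13 18 16 14 5 12 15 2 8 10 9 6 7))^(-1) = (0 7 6 9 10 8 2 15 12 5 14 16 18 13 11)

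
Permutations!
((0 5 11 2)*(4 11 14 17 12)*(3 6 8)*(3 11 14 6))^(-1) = (0 2 11 8 6 5)(4 12 17 14)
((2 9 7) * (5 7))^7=((2 9 5 7))^7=(2 7 5 9)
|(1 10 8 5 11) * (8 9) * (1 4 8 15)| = 4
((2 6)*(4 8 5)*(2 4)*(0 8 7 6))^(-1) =(0 2 5 8)(4 6 7)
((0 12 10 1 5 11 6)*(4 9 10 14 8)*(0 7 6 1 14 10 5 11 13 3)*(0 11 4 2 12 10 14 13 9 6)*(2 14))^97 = ((0 10 13 3 11 1 4 6 7)(2 12)(5 9)(8 14))^97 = (0 6 1 3 10 7 4 11 13)(2 12)(5 9)(8 14)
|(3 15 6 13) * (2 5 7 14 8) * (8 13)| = 9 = |(2 5 7 14 13 3 15 6 8)|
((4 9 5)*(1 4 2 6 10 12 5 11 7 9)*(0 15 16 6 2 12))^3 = ((0 15 16 6 10)(1 4)(5 12)(7 9 11))^3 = (0 6 15 10 16)(1 4)(5 12)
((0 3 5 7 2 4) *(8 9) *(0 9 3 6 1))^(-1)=((0 6 1)(2 4 9 8 3 5 7))^(-1)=(0 1 6)(2 7 5 3 8 9 4)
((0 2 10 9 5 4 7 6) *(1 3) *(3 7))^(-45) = (0 4)(1 10)(2 3)(5 6)(7 9)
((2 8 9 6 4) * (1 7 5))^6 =(2 8 9 6 4)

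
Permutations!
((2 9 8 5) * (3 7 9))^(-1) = (2 5 8 9 7 3)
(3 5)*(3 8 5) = [0, 1, 2, 3, 4, 8, 6, 7, 5] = (5 8)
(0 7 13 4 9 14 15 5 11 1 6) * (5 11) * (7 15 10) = (0 15 11 1 6)(4 9 14 10 7 13) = [15, 6, 2, 3, 9, 5, 0, 13, 8, 14, 7, 1, 12, 4, 10, 11]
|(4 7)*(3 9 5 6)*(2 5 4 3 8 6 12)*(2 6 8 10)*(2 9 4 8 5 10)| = |(2 10 9 8 5 12 6)(3 4 7)| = 21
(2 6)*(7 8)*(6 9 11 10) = (2 9 11 10 6)(7 8) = [0, 1, 9, 3, 4, 5, 2, 8, 7, 11, 6, 10]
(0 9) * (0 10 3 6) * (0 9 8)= (0 8)(3 6 9 10)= [8, 1, 2, 6, 4, 5, 9, 7, 0, 10, 3]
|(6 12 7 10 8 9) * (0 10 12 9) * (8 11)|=|(0 10 11 8)(6 9)(7 12)|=4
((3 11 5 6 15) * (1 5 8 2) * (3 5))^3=((1 3 11 8 2)(5 6 15))^3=(15)(1 8 3 2 11)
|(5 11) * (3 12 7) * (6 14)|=|(3 12 7)(5 11)(6 14)|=6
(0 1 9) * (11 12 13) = [1, 9, 2, 3, 4, 5, 6, 7, 8, 0, 10, 12, 13, 11] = (0 1 9)(11 12 13)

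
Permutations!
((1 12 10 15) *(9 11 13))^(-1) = (1 15 10 12)(9 13 11)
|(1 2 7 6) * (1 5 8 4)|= 7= |(1 2 7 6 5 8 4)|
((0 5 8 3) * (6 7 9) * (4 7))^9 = ((0 5 8 3)(4 7 9 6))^9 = (0 5 8 3)(4 7 9 6)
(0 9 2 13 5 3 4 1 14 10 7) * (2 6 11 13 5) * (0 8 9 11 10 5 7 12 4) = (0 11 13 2 7 8 9 6 10 12 4 1 14 5 3) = [11, 14, 7, 0, 1, 3, 10, 8, 9, 6, 12, 13, 4, 2, 5]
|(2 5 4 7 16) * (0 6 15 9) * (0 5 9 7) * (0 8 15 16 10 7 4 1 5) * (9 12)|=|(0 6 16 2 12 9)(1 5)(4 8 15)(7 10)|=6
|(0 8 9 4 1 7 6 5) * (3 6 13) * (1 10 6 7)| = 21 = |(0 8 9 4 10 6 5)(3 7 13)|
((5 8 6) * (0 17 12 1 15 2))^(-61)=((0 17 12 1 15 2)(5 8 6))^(-61)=(0 2 15 1 12 17)(5 6 8)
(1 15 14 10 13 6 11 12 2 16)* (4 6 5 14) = [0, 15, 16, 3, 6, 14, 11, 7, 8, 9, 13, 12, 2, 5, 10, 4, 1] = (1 15 4 6 11 12 2 16)(5 14 10 13)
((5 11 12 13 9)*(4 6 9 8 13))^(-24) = ((4 6 9 5 11 12)(8 13))^(-24) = (13)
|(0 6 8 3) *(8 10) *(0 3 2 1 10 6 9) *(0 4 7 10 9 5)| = 14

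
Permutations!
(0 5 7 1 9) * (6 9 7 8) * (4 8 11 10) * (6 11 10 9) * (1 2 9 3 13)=(0 5 10 4 8 11 3 13 1 7 2 9)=[5, 7, 9, 13, 8, 10, 6, 2, 11, 0, 4, 3, 12, 1]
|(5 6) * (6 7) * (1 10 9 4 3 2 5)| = 9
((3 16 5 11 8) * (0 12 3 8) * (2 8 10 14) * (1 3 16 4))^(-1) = (0 11 5 16 12)(1 4 3)(2 14 10 8)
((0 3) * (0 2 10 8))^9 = (0 8 10 2 3)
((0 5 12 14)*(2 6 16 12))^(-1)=(0 14 12 16 6 2 5)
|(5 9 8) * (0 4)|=|(0 4)(5 9 8)|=6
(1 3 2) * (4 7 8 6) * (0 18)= (0 18)(1 3 2)(4 7 8 6)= [18, 3, 1, 2, 7, 5, 4, 8, 6, 9, 10, 11, 12, 13, 14, 15, 16, 17, 0]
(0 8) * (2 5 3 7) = (0 8)(2 5 3 7) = [8, 1, 5, 7, 4, 3, 6, 2, 0]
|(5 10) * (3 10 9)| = |(3 10 5 9)| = 4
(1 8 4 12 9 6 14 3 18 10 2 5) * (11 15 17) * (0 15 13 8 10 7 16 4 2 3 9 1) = [15, 10, 5, 18, 12, 0, 14, 16, 2, 6, 3, 13, 1, 8, 9, 17, 4, 11, 7] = (0 15 17 11 13 8 2 5)(1 10 3 18 7 16 4 12)(6 14 9)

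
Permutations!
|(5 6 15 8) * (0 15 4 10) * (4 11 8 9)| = |(0 15 9 4 10)(5 6 11 8)| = 20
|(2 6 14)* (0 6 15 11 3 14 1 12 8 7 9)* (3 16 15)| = |(0 6 1 12 8 7 9)(2 3 14)(11 16 15)| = 21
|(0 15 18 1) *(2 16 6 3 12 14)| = |(0 15 18 1)(2 16 6 3 12 14)| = 12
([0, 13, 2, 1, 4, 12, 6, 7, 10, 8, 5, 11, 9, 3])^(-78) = [0, 1, 2, 3, 4, 9, 6, 7, 5, 10, 12, 11, 8, 13]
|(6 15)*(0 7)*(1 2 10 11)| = 4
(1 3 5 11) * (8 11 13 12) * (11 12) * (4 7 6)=[0, 3, 2, 5, 7, 13, 4, 6, 12, 9, 10, 1, 8, 11]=(1 3 5 13 11)(4 7 6)(8 12)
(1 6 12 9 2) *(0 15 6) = (0 15 6 12 9 2 1) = [15, 0, 1, 3, 4, 5, 12, 7, 8, 2, 10, 11, 9, 13, 14, 6]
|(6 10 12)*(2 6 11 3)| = |(2 6 10 12 11 3)| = 6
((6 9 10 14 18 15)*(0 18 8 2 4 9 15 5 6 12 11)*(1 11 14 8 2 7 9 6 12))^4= (0 14 15 18 2 1 5 4 11 12 6)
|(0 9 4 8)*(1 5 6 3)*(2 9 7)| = 12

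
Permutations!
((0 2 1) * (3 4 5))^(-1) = ((0 2 1)(3 4 5))^(-1) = (0 1 2)(3 5 4)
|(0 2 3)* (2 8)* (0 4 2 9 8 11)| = |(0 11)(2 3 4)(8 9)| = 6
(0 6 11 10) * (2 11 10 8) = (0 6 10)(2 11 8) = [6, 1, 11, 3, 4, 5, 10, 7, 2, 9, 0, 8]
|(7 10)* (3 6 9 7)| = 5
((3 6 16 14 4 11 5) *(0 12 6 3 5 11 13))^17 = ((0 12 6 16 14 4 13))^17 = (0 16 13 6 4 12 14)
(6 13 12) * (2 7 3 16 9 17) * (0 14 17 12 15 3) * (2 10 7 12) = [14, 1, 12, 16, 4, 5, 13, 0, 8, 2, 7, 11, 6, 15, 17, 3, 9, 10] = (0 14 17 10 7)(2 12 6 13 15 3 16 9)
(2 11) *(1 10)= (1 10)(2 11)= [0, 10, 11, 3, 4, 5, 6, 7, 8, 9, 1, 2]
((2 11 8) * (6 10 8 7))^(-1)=(2 8 10 6 7 11)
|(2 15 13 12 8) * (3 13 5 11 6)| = 9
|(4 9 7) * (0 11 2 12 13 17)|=|(0 11 2 12 13 17)(4 9 7)|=6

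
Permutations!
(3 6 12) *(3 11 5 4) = (3 6 12 11 5 4) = [0, 1, 2, 6, 3, 4, 12, 7, 8, 9, 10, 5, 11]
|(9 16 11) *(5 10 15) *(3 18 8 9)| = |(3 18 8 9 16 11)(5 10 15)| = 6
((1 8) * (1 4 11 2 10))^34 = (1 2 4)(8 10 11)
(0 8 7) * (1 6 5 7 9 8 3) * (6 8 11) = [3, 8, 2, 1, 4, 7, 5, 0, 9, 11, 10, 6] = (0 3 1 8 9 11 6 5 7)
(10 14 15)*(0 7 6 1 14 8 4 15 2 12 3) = (0 7 6 1 14 2 12 3)(4 15 10 8) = [7, 14, 12, 0, 15, 5, 1, 6, 4, 9, 8, 11, 3, 13, 2, 10]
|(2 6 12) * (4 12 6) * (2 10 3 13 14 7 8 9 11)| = |(2 4 12 10 3 13 14 7 8 9 11)| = 11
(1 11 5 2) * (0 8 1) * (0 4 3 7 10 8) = [0, 11, 4, 7, 3, 2, 6, 10, 1, 9, 8, 5] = (1 11 5 2 4 3 7 10 8)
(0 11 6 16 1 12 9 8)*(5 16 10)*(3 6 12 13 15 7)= (0 11 12 9 8)(1 13 15 7 3 6 10 5 16)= [11, 13, 2, 6, 4, 16, 10, 3, 0, 8, 5, 12, 9, 15, 14, 7, 1]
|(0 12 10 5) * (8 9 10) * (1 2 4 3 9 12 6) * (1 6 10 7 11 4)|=30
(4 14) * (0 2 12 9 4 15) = (0 2 12 9 4 14 15) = [2, 1, 12, 3, 14, 5, 6, 7, 8, 4, 10, 11, 9, 13, 15, 0]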